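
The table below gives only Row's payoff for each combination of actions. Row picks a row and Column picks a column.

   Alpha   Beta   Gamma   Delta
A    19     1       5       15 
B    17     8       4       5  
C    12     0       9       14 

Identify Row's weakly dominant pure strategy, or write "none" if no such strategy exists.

A fails to dominate B at Beta (1<8).
B fails to dominate A at Alpha (17<19).
C fails to dominate A at Alpha (12<19).
No single strategy dominates all the others.

none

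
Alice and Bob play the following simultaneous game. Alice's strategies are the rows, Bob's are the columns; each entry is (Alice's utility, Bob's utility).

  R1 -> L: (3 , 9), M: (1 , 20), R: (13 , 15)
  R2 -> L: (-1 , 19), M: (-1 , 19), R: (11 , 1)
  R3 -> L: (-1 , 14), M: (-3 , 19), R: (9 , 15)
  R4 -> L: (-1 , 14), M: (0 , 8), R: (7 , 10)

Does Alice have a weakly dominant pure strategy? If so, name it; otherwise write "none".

R1

R1 vs R2: L: 3>-1, M: 1>-1, R: 13>11.
R1 vs R3: L: 3>-1, M: 1>-3, R: 13>9.
R1 vs R4: L: 3>-1, M: 1>0, R: 13>7.
R1 is at least as good as every other strategy against every opponent action, so it is weakly dominant.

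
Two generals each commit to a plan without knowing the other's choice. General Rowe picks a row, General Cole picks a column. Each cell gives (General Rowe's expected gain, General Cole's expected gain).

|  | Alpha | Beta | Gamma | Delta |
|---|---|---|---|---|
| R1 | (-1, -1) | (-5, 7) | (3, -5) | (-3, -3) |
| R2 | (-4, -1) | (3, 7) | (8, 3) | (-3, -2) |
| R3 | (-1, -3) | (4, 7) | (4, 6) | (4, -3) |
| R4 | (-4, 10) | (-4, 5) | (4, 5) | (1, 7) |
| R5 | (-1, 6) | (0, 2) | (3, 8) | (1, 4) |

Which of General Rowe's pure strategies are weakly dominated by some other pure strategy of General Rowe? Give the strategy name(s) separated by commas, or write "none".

R1, R4, R5

R3 weakly dominates R1 — Alpha: -1=-1, Beta: 4>-5, Gamma: 4>3, Delta: 4>-3.
R2: no other strategy beats it everywhere (R1 at Beta (3>-5); R3 at Gamma (8>4); R4 at Beta (3>-4); R5 at Beta (3>0)).
R3 is not dominated — it holds its own against R1 at Beta (4>-5); R2 at Alpha (-1>-4); R4 at Alpha (-1>-4); R5 at Beta (4>0).
R3 weakly dominates R4 — Alpha: -1>-4, Beta: 4>-4, Gamma: 4=4, Delta: 4>1.
R3 weakly dominates R5 — Alpha: -1=-1, Beta: 4>0, Gamma: 4>3, Delta: 4>1.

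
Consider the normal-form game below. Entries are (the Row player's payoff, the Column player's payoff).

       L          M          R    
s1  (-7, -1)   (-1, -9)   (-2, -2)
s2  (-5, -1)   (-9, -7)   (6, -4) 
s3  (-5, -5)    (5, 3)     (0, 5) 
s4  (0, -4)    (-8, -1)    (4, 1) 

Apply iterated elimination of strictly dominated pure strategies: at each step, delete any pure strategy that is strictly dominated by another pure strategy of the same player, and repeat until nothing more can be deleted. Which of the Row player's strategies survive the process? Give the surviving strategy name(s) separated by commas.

s2, s4

The Row player's strategy s1 is strictly dominated by s3 (L: -5>-7, M: 5>-1, R: 0>-2) and is removed.
The Column player's strategy M is strictly dominated by R (s2: -4>-7, s3: 5>3, s4: 1>-1) and is removed.
Row s3 is eliminated: s4 beats it against every remaining column (L: 0>-5, R: 4>0).
Among the remaining strategies, none is strictly dominated by another pure strategy of the same player, so the elimination stops.
Surviving strategies — the Row player: {s2, s4}; the Column player: {L, R}.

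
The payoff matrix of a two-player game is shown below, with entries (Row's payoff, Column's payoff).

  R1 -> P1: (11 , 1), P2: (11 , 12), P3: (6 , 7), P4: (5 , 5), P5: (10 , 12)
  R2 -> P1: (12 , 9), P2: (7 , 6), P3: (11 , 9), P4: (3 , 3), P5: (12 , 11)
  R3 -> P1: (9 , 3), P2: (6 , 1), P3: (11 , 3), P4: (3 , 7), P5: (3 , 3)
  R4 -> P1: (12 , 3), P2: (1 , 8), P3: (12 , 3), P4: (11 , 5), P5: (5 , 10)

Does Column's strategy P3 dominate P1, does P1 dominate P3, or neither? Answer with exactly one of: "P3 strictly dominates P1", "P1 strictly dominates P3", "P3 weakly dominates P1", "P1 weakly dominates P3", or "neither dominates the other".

P3's payoffs vs P1's, by Row's action — R1: 7>1, R2: 9=9, R3: 3=3, R4: 3=3.
P3 is at least as good everywhere and strictly better somewhere (tied only at R2, R3, R4), so P3 weakly but not strictly dominates P1.

P3 weakly dominates P1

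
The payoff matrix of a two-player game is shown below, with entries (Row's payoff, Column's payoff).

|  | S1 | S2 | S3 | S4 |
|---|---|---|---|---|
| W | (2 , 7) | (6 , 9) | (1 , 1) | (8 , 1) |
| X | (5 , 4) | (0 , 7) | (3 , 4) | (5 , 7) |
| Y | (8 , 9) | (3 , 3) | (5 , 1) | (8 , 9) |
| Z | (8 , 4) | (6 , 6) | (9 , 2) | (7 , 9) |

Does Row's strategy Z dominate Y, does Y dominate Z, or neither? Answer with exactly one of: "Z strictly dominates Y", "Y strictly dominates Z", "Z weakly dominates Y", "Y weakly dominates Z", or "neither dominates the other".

neither dominates the other

Compare Z to Y across every action of Column: S1: 8=8, S2: 6>3, S3: 9>5, S4: 7<8.
Z does better at S2, S3 but worse at S4; neither strategy dominates the other.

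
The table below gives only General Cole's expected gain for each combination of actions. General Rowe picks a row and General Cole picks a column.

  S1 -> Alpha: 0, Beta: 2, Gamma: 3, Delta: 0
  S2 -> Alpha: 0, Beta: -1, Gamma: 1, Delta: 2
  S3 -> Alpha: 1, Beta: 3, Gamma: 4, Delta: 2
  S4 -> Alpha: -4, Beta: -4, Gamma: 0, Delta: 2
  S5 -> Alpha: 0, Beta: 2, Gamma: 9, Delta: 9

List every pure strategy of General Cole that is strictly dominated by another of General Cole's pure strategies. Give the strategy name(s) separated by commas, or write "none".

Alpha: dominated, since Gamma does at least as well everywhere (S1: 3>0, S2: 1>0, S3: 4>1, S4: 0>-4, S5: 9>0).
Beta is strictly dominated by Gamma (S1: 3>2, S2: 1>-1, S3: 4>3, S4: 0>-4, S5: 9>2).
Nothing dominates Gamma: Alpha at S1 (3>0); Beta at S1 (3>2); Delta at S1 (3>0).
Nothing dominates Delta: Alpha at S1 (0=0); Beta at S2 (2>-1); Gamma at S2 (2>1).

Alpha, Beta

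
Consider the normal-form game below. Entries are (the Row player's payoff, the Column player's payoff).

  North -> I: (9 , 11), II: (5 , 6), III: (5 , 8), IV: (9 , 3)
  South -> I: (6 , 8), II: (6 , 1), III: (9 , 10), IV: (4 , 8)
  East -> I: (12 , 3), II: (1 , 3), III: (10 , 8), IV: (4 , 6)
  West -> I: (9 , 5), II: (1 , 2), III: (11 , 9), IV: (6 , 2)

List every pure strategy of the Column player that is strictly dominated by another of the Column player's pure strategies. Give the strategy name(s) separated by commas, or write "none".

I: no other strategy beats it everywhere (II at North (11>6); III at North (11>8); IV at North (11>3)).
II: dominated, since III does at least as well everywhere (North: 8>6, South: 10>1, East: 8>3, West: 9>2).
III: no other strategy beats it everywhere (I at South (10>8); II at North (8>6); IV at North (8>3)).
IV is strictly dominated by III (North: 8>3, South: 10>8, East: 8>6, West: 9>2).

II, IV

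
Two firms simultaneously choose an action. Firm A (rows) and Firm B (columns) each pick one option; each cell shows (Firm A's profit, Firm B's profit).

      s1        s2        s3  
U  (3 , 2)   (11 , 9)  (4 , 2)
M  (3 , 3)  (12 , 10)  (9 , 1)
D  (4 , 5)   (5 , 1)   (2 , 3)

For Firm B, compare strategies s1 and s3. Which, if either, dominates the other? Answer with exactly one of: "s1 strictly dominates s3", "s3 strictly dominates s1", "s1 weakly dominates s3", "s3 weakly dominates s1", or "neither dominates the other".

Compare s1 to s3 across each opponent action: U: 2=2, M: 3>1, D: 5>3.
s1 is at least as good everywhere and strictly better somewhere (tied only at U), so s1 weakly but not strictly dominates s3.

s1 weakly dominates s3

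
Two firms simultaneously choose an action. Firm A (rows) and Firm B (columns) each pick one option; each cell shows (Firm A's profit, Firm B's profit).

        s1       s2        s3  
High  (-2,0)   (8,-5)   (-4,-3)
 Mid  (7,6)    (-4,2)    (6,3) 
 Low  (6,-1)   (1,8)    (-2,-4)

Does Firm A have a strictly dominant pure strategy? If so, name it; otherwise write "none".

High fails to dominate Mid at s1 (-2<7).
Mid fails to dominate High at s2 (-4<8).
Low fails to dominate High at s2 (1<8).
No single strategy dominates all the others.

none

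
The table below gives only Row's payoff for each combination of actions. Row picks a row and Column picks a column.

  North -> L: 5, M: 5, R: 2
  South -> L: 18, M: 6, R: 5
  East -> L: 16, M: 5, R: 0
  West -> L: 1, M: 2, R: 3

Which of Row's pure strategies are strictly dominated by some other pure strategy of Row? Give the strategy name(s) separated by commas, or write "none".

North, East, West

North: dominated, since South does at least as well everywhere (L: 18>5, M: 6>5, R: 5>2).
South: no other strategy beats it everywhere (North at L (18>5); East at L (18>16); West at L (18>1)).
East: dominated, since South does at least as well everywhere (L: 18>16, M: 6>5, R: 5>0).
West: dominated, since South does at least as well everywhere (L: 18>1, M: 6>2, R: 5>3).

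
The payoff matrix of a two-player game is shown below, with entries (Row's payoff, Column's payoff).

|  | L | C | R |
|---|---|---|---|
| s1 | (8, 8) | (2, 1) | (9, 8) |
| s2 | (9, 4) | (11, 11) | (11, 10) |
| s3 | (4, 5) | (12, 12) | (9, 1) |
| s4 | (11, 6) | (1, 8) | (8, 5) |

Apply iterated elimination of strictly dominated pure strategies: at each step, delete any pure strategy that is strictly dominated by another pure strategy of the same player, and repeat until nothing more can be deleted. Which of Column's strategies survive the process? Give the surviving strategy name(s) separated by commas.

For Row, s2 strictly dominates s1 on the remaining columns (L: 9>8, C: 11>2, R: 11>9); eliminate s1.
Column's strategy L is strictly dominated by C (s2: 11>4, s3: 12>5, s4: 8>6) and is removed.
Row's strategy s4 is strictly dominated by s2 (C: 11>1, R: 11>8) and is removed.
Column R is eliminated: C beats it against every remaining row (s2: 11>10, s3: 12>1).
For Row, s3 strictly dominates s2 on the remaining columns (C: 12>11); eliminate s2.
Among the remaining strategies, none is strictly dominated by another pure strategy of the same player, so the elimination stops.
Surviving strategies — Row: {s3}; Column: {C}.

C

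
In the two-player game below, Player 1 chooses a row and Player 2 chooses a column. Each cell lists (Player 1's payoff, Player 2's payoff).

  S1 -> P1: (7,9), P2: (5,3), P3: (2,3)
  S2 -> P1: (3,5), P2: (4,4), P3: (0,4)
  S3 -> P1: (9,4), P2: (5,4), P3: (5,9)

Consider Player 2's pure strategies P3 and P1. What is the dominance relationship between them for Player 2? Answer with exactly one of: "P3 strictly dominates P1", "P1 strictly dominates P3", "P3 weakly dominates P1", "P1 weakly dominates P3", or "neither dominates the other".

Compare P3 to P1 across each choice by Player 1: S1: 3<9, S2: 4<5, S3: 9>4.
P3 does better at S3 but worse at S1, S2; neither strategy dominates the other.

neither dominates the other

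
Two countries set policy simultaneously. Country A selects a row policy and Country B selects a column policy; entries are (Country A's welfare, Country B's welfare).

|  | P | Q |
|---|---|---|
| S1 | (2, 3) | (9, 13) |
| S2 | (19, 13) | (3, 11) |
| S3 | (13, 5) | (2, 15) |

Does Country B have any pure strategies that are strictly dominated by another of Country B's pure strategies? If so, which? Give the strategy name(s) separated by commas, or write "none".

none

P: no other strategy beats it everywhere (Q at S2 (13>11)).
Nothing dominates Q: P at S1 (13>3).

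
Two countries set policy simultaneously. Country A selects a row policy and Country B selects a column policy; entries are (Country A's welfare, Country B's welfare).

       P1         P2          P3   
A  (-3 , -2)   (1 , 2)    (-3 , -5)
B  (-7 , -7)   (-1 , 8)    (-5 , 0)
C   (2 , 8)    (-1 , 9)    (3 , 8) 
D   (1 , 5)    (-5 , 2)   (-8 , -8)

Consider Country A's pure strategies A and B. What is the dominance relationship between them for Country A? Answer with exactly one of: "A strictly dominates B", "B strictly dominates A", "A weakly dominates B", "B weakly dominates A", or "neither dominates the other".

A strictly dominates B

Compare A to B across every action of Country B: P1: -3>-7, P2: 1>-1, P3: -3>-5.
A gives a strictly higher payoff against every action of Country B, so A strictly dominates B.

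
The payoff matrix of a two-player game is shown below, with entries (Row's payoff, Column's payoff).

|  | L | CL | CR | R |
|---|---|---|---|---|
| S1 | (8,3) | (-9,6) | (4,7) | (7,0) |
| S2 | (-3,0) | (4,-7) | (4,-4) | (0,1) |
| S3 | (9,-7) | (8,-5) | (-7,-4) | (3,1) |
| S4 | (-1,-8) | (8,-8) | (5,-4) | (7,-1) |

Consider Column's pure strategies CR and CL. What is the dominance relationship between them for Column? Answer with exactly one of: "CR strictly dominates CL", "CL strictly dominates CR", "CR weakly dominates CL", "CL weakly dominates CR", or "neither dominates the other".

CR strictly dominates CL

Compare CR to CL across every action of Row: S1: 7>6, S2: -4>-7, S3: -4>-5, S4: -4>-8.
Every comparison favours CR, so CR strictly dominates CL.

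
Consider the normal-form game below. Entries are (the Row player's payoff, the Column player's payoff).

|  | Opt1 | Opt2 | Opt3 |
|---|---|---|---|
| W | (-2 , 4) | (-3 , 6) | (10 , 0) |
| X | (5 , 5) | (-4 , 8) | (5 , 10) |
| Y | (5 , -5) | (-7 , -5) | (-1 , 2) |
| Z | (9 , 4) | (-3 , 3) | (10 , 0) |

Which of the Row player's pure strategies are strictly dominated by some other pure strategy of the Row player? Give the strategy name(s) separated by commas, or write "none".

X, Y

Nothing dominates W: X at Opt2 (-3>-4); Y at Opt2 (-3>-7); Z at Opt2 (-3=-3).
Z strictly dominates X — Opt1: 9>5, Opt2: -3>-4, Opt3: 10>5.
Y is strictly dominated by Z (Opt1: 9>5, Opt2: -3>-7, Opt3: 10>-1).
Z is not dominated — it holds its own against W at Opt1 (9>-2); X at Opt1 (9>5); Y at Opt1 (9>5).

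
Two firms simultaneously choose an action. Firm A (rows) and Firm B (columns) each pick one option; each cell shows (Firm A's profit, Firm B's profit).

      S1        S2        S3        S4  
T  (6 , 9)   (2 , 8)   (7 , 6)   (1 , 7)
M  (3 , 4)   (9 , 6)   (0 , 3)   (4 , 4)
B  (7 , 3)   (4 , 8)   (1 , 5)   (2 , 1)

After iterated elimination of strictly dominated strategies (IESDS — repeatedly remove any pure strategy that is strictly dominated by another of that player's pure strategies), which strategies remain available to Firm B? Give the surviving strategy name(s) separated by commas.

S2

Firm B's strategy S3 is strictly dominated by S2 (T: 8>6, M: 6>3, B: 8>5) and is removed.
Row T is eliminated: B beats it against every remaining column (S1: 7>6, S2: 4>2, S4: 2>1).
For Firm B, S2 strictly dominates S1 on the remaining rows (M: 6>4, B: 8>3); eliminate S1.
Row B is eliminated: M beats it against every remaining column (S2: 9>4, S4: 4>2).
Firm B's strategy S4 is strictly dominated by S2 (M: 6>4) and is removed.
Among the remaining strategies, none is strictly dominated by another pure strategy of the same player, so the elimination stops.
Surviving strategies — Firm A: {M}; Firm B: {S2}.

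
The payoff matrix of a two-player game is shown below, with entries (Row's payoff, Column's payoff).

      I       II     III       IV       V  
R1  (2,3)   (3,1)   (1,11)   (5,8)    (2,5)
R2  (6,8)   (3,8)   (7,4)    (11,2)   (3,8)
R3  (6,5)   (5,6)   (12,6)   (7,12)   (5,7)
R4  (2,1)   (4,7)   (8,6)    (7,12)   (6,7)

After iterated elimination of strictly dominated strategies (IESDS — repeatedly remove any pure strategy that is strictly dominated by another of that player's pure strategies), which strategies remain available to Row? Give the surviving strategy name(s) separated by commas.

R2, R3, R4

Row's strategy R1 is strictly dominated by R3 (I: 6>2, II: 5>3, III: 12>1, IV: 7>5, V: 5>2) and is removed.
For Column, V strictly dominates III on the remaining rows (R2: 8>4, R3: 7>6, R4: 7>6); eliminate III.
Among the remaining strategies, none is strictly dominated by another pure strategy of the same player, so the elimination stops.
Surviving strategies — Row: {R2, R3, R4}; Column: {I, II, IV, V}.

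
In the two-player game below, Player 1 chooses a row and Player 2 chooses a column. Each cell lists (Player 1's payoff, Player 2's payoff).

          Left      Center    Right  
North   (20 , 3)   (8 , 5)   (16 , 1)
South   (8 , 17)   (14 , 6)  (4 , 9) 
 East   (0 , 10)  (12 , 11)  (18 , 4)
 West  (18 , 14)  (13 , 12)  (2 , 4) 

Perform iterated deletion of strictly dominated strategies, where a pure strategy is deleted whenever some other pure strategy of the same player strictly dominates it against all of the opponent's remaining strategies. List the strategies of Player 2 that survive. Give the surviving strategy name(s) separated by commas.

Left, Center

Player 2's strategy Right is strictly dominated by Left (North: 3>1, South: 17>9, East: 10>4, West: 14>4) and is removed.
Row East is eliminated: South beats it against every remaining column (Left: 8>0, Center: 14>12).
Among the remaining strategies, none is strictly dominated by another pure strategy of the same player, so the elimination stops.
Surviving strategies — Player 1: {North, South, West}; Player 2: {Left, Center}.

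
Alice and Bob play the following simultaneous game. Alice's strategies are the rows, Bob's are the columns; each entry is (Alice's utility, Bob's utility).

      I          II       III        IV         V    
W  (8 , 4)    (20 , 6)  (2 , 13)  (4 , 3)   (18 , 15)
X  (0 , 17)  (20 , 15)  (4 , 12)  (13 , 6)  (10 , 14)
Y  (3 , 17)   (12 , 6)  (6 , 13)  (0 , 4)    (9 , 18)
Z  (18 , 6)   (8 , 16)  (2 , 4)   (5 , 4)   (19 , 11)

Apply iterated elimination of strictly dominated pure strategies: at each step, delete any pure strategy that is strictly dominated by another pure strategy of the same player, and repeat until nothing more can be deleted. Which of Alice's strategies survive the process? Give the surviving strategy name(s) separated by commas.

W, X, Z

For Bob, V strictly dominates III on the remaining rows (W: 15>13, X: 14>12, Y: 18>13, Z: 11>4); eliminate III.
Row Y is eliminated: W beats it against every remaining column (I: 8>3, II: 20>12, IV: 4>0, V: 18>9).
Column IV is eliminated: I beats it against every remaining row (W: 4>3, X: 17>6, Z: 6>4).
Among the remaining strategies, none is strictly dominated by another pure strategy of the same player, so the elimination stops.
Surviving strategies — Alice: {W, X, Z}; Bob: {I, II, V}.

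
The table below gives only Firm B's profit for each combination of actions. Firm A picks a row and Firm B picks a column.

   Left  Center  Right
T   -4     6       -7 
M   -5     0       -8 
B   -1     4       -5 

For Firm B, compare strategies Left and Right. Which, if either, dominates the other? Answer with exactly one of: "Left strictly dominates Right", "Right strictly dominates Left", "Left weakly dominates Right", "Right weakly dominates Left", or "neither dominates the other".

Left strictly dominates Right

Left's payoffs vs Right's, by Firm A's action — T: -4>-7, M: -5>-8, B: -1>-5.
Left gives a strictly higher payoff against each choice by Firm A, so Left strictly dominates Right.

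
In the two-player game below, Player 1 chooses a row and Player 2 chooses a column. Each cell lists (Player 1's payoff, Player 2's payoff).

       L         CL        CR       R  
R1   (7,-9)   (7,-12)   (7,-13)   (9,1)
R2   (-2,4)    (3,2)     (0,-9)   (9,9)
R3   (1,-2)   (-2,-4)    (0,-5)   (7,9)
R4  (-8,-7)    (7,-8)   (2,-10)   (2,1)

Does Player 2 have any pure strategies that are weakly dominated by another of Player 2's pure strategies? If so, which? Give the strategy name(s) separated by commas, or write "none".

R weakly dominates L — R1: 1>-9, R2: 9>4, R3: 9>-2, R4: 1>-7.
CL: dominated, since L does at least as well everywhere (R1: -9>-12, R2: 4>2, R3: -2>-4, R4: -7>-8).
CR: dominated, since L does at least as well everywhere (R1: -9>-13, R2: 4>-9, R3: -2>-5, R4: -7>-10).
R: no other strategy beats it everywhere (L at R1 (1>-9); CL at R1 (1>-12); CR at R1 (1>-13)).

L, CL, CR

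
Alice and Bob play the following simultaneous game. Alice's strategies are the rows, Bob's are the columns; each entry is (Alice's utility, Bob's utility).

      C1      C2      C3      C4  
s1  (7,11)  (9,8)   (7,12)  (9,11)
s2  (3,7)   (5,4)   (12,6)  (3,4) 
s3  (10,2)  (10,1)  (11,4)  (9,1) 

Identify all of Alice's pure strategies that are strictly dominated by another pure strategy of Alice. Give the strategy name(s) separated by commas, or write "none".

s1 is not dominated — it holds its own against s2 at C1 (7>3); s3 at C4 (9=9).
s2: no other strategy beats it everywhere (s1 at C3 (12>7); s3 at C3 (12>11)).
Nothing dominates s3: s1 at C1 (10>7); s2 at C1 (10>3).

none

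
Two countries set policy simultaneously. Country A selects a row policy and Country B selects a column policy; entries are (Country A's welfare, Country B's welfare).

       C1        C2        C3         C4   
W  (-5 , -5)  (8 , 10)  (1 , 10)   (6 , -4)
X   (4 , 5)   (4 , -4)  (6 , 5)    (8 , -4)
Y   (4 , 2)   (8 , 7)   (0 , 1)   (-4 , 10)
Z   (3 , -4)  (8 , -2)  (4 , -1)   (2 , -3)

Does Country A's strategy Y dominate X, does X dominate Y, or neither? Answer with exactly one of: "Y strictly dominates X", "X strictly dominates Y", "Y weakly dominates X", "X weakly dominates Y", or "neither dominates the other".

Y's payoffs vs X's, by Country B's action — C1: 4=4, C2: 8>4, C3: 0<6, C4: -4<8.
Y does better at C2 but worse at C3, C4; neither strategy dominates the other.

neither dominates the other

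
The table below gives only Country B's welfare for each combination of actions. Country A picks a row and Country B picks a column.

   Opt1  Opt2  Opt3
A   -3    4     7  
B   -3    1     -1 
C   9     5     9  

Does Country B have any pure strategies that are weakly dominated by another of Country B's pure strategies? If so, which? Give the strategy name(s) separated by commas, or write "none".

Opt1

Opt1: dominated, since Opt3 does at least as well everywhere (A: 7>-3, B: -1>-3, C: 9=9).
Opt2 is not dominated — it holds its own against Opt1 at A (4>-3); Opt3 at B (1>-1).
Nothing dominates Opt3: Opt1 at A (7>-3); Opt2 at A (7>4).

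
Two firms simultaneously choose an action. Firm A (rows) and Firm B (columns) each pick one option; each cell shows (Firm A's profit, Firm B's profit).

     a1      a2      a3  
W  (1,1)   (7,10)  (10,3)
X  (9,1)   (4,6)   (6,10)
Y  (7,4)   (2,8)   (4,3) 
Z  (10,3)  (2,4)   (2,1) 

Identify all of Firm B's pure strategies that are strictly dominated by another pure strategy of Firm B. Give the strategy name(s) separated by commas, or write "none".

a1

a1: dominated, since a2 does at least as well everywhere (W: 10>1, X: 6>1, Y: 8>4, Z: 4>3).
a2: no other strategy beats it everywhere (a1 at W (10>1); a3 at W (10>3)).
Nothing dominates a3: a1 at W (3>1); a2 at X (10>6).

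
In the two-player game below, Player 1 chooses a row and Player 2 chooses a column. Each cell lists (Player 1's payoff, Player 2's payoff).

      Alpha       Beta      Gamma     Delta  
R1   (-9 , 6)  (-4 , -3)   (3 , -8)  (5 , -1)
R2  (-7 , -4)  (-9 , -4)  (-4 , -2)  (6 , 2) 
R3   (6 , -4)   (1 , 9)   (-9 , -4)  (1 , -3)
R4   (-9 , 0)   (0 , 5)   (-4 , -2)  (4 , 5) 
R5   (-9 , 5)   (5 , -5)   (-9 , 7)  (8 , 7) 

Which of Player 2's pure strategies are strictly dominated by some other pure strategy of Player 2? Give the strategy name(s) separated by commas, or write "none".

Nothing dominates Alpha: Beta at R1 (6>-3); Gamma at R1 (6>-8); Delta at R1 (6>-1).
Nothing dominates Beta: Alpha at R2 (-4=-4); Gamma at R1 (-3>-8); Delta at R3 (9>-3).
Gamma: no other strategy beats it everywhere (Alpha at R2 (-2>-4); Beta at R2 (-2>-4); Delta at R5 (7=7)).
Nothing dominates Delta: Alpha at R2 (2>-4); Beta at R1 (-1>-3); Gamma at R1 (-1>-8).

none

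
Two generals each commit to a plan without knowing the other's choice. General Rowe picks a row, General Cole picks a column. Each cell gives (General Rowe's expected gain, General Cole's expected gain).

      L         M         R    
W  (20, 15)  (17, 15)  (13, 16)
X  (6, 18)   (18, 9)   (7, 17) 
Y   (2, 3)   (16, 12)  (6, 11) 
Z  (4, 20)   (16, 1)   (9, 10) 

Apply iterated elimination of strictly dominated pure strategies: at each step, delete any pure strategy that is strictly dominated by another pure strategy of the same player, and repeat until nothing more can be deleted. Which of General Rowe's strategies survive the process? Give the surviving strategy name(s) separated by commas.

General Rowe's strategy Y is strictly dominated by W (L: 20>2, M: 17>16, R: 13>6) and is removed.
For General Rowe, W strictly dominates Z on the remaining columns (L: 20>4, M: 17>16, R: 13>9); eliminate Z.
For General Cole, R strictly dominates M on the remaining rows (W: 16>15, X: 17>9); eliminate M.
Row X is eliminated: W beats it against every remaining column (L: 20>6, R: 13>7).
Column L is eliminated: R beats it against every remaining row (W: 16>15).
Among the remaining strategies, none is strictly dominated by another pure strategy of the same player, so the elimination stops.
Surviving strategies — General Rowe: {W}; General Cole: {R}.

W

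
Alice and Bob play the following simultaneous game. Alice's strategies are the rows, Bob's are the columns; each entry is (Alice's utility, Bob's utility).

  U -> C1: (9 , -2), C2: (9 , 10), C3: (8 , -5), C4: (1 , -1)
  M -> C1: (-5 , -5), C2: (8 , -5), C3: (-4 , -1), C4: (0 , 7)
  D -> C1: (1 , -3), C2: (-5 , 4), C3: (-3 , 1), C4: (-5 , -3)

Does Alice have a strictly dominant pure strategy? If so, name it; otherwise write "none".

U

U vs M: C1: 9>-5, C2: 9>8, C3: 8>-4, C4: 1>0.
U vs D: C1: 9>1, C2: 9>-5, C3: 8>-3, C4: 1>-5.
U strictly beats every other strategy against every opponent action, so it is strictly dominant.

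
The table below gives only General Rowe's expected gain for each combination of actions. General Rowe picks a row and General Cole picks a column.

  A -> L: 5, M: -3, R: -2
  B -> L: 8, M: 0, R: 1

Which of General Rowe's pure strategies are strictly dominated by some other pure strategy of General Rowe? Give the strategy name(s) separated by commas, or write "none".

A

A: dominated, since B does at least as well everywhere (L: 8>5, M: 0>-3, R: 1>-2).
B: no other strategy beats it everywhere (A at L (8>5)).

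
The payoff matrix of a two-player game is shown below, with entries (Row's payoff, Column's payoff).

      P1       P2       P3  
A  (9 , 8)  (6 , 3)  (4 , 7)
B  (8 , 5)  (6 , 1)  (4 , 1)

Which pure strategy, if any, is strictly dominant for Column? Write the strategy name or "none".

P1

P1 vs P2: A: 8>3, B: 5>1.
P1 vs P3: A: 8>7, B: 5>1.
P1 strictly beats every other strategy against every opponent action, so it is strictly dominant.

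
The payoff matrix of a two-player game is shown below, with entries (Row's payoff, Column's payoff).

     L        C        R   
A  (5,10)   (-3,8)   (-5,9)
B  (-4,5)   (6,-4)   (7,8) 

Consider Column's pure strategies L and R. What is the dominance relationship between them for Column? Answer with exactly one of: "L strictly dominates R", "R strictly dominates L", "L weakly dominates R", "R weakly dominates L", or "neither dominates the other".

Compare L to R across every action of Row: A: 10>9, B: 5<8.
L does better at A but worse at B; neither strategy dominates the other.

neither dominates the other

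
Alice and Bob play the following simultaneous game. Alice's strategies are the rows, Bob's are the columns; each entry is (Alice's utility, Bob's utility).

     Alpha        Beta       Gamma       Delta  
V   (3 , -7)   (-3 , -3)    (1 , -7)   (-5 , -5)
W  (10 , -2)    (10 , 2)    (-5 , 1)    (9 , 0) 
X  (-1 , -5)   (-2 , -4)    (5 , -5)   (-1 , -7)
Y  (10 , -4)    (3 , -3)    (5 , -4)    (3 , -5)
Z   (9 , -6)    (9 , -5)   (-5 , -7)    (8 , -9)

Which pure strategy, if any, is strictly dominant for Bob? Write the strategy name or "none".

Beta vs Alpha: V: -3>-7, W: 2>-2, X: -4>-5, Y: -3>-4, Z: -5>-6.
Beta vs Gamma: V: -3>-7, W: 2>1, X: -4>-5, Y: -3>-4, Z: -5>-7.
Beta vs Delta: V: -3>-5, W: 2>0, X: -4>-7, Y: -3>-5, Z: -5>-9.
Beta strictly beats every other strategy against every opponent action, so it is strictly dominant.

Beta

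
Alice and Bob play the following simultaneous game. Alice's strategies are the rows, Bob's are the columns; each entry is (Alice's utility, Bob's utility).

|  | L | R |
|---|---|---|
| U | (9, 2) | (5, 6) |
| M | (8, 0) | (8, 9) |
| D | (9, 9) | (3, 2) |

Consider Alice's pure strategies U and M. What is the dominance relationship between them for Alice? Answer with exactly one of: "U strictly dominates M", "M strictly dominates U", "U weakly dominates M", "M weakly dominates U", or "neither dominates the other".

neither dominates the other

U's payoffs vs M's, by Bob's action — L: 9>8, R: 5<8.
U does better at L but worse at R; neither strategy dominates the other.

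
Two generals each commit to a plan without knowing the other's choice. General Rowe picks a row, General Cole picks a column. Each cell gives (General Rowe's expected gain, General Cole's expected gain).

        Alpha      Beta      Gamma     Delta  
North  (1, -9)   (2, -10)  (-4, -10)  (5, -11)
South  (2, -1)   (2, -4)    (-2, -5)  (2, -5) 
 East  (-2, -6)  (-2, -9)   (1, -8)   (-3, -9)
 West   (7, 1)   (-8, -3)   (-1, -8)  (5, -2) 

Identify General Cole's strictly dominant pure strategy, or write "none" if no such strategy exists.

Alpha vs Beta: North: -9>-10, South: -1>-4, East: -6>-9, West: 1>-3.
Alpha vs Gamma: North: -9>-10, South: -1>-5, East: -6>-8, West: 1>-8.
Alpha vs Delta: North: -9>-11, South: -1>-5, East: -6>-9, West: 1>-2.
Alpha strictly beats every other strategy against every opponent action, so it is strictly dominant.

Alpha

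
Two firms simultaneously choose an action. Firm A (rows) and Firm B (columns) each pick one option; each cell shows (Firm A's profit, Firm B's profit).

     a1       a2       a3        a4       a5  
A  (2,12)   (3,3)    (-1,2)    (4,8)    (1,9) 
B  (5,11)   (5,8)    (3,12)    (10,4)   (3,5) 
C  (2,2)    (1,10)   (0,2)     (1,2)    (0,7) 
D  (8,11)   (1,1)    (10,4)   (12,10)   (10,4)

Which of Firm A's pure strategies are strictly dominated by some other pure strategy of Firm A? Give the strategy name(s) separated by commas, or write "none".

A, C

A: dominated, since B does at least as well everywhere (a1: 5>2, a2: 5>3, a3: 3>-1, a4: 10>4, a5: 3>1).
B is not dominated — it holds its own against A at a1 (5>2); C at a1 (5>2); D at a2 (5>1).
C is strictly dominated by B (a1: 5>2, a2: 5>1, a3: 3>0, a4: 10>1, a5: 3>0).
D is not dominated — it holds its own against A at a1 (8>2); B at a1 (8>5); C at a1 (8>2).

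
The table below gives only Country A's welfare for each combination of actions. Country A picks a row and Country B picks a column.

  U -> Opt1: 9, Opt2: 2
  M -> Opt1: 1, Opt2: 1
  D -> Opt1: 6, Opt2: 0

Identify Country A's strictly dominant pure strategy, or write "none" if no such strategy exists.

U

U vs M: Opt1: 9>1, Opt2: 2>1.
U vs D: Opt1: 9>6, Opt2: 2>0.
U strictly beats every other strategy against every opponent action, so it is strictly dominant.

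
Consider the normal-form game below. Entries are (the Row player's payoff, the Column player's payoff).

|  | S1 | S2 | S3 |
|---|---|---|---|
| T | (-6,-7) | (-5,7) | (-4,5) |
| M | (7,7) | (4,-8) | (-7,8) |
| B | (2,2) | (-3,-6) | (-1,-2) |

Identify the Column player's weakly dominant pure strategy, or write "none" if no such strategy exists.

none

S1 fails to dominate S2 at T (-7<7).
S2 fails to dominate S1 at M (-8<7).
S3 fails to dominate S1 at B (-2<2).
No single strategy dominates all the others.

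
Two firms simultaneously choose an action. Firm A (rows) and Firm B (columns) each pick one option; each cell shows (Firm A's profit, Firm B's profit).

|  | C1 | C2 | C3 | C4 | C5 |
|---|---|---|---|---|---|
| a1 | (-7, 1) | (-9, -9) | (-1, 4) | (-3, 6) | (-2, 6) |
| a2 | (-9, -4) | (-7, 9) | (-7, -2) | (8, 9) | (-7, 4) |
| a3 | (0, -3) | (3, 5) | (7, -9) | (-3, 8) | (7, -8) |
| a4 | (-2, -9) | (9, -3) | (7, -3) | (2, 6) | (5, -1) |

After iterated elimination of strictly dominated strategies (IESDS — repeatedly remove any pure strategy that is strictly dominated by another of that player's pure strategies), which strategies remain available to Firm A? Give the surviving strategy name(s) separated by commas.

Firm A's strategy a1 is strictly dominated by a4 (C1: -2>-7, C2: 9>-9, C3: 7>-1, C4: 2>-3, C5: 5>-2) and is removed.
Column C1 is eliminated: C2 beats it against every remaining row (a2: 9>-4, a3: 5>-3, a4: -3>-9).
Column C3 is eliminated: C4 beats it against every remaining row (a2: 9>-2, a3: 8>-9, a4: 6>-3).
Firm B's strategy C5 is strictly dominated by C4 (a2: 9>4, a3: 8>-8, a4: 6>-1) and is removed.
Firm A's strategy a3 is strictly dominated by a4 (C2: 9>3, C4: 2>-3) and is removed.
Among the remaining strategies, none is strictly dominated by another pure strategy of the same player, so the elimination stops.
Surviving strategies — Firm A: {a2, a4}; Firm B: {C2, C4}.

a2, a4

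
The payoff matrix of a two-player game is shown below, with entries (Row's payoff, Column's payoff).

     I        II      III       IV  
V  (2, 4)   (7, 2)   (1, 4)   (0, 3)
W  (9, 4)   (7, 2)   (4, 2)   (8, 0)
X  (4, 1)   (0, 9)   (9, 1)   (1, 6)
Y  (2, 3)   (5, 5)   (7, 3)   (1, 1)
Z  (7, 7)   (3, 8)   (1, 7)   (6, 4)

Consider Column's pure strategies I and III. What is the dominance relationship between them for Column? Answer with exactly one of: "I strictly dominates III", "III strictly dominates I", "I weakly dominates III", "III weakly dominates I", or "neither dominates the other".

I's payoffs vs III's, by Row's action — V: 4=4, W: 4>2, X: 1=1, Y: 3=3, Z: 7=7.
I is at least as good everywhere and strictly better somewhere (tied only at V, X, Y, Z), so I weakly but not strictly dominates III.

I weakly dominates III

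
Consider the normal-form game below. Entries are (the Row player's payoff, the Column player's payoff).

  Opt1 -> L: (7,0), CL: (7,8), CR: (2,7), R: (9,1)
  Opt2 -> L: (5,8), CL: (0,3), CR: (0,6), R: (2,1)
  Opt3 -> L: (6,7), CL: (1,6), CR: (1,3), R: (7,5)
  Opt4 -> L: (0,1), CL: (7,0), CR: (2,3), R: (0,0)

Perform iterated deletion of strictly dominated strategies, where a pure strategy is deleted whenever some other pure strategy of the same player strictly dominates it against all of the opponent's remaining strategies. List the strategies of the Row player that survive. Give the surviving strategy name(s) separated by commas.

Opt1, Opt4

For the Row player, Opt1 strictly dominates Opt2 on the remaining columns (L: 7>5, CL: 7>0, CR: 2>0, R: 9>2); eliminate Opt2.
The Row player's strategy Opt3 is strictly dominated by Opt1 (L: 7>6, CL: 7>1, CR: 2>1, R: 9>7) and is removed.
The Column player's strategy L is strictly dominated by CR (Opt1: 7>0, Opt4: 3>1) and is removed.
Column R is eliminated: CR beats it against every remaining row (Opt1: 7>1, Opt4: 3>0).
Among the remaining strategies, none is strictly dominated by another pure strategy of the same player, so the elimination stops.
Surviving strategies — the Row player: {Opt1, Opt4}; the Column player: {CL, CR}.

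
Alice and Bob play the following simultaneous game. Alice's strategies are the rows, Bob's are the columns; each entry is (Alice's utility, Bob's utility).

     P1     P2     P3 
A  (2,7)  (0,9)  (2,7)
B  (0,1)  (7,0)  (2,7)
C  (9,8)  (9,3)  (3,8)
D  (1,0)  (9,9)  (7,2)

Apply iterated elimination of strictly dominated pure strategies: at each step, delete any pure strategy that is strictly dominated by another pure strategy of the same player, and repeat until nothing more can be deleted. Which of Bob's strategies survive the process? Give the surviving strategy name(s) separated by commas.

For Alice, C strictly dominates A on the remaining columns (P1: 9>2, P2: 9>0, P3: 3>2); eliminate A.
Row B is eliminated: C beats it against every remaining column (P1: 9>0, P2: 9>7, P3: 3>2).
Among the remaining strategies, none is strictly dominated by another pure strategy of the same player, so the elimination stops.
Surviving strategies — Alice: {C, D}; Bob: {P1, P2, P3}.

P1, P2, P3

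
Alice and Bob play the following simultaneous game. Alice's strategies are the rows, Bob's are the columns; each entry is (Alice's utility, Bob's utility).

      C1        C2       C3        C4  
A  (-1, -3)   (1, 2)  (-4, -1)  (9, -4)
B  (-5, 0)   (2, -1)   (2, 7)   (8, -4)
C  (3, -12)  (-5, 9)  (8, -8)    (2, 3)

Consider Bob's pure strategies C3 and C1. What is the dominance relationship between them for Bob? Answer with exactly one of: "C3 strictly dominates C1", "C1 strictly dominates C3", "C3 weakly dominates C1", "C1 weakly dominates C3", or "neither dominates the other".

Compare C3 to C1 across each choice by Alice: A: -1>-3, B: 7>0, C: -8>-12.
Every comparison favours C3, so C3 strictly dominates C1.

C3 strictly dominates C1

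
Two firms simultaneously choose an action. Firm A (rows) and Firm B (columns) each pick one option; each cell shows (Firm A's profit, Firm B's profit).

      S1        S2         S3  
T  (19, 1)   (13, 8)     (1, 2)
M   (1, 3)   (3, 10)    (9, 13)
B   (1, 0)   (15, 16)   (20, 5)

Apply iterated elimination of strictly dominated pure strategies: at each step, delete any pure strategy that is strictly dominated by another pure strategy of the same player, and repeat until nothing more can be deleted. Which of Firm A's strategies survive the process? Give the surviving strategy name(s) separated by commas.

B

For Firm B, S2 strictly dominates S1 on the remaining rows (T: 8>1, M: 10>3, B: 16>0); eliminate S1.
For Firm A, B strictly dominates T on the remaining columns (S2: 15>13, S3: 20>1); eliminate T.
Row M is eliminated: B beats it against every remaining column (S2: 15>3, S3: 20>9).
Firm B's strategy S3 is strictly dominated by S2 (B: 16>5) and is removed.
Among the remaining strategies, none is strictly dominated by another pure strategy of the same player, so the elimination stops.
Surviving strategies — Firm A: {B}; Firm B: {S2}.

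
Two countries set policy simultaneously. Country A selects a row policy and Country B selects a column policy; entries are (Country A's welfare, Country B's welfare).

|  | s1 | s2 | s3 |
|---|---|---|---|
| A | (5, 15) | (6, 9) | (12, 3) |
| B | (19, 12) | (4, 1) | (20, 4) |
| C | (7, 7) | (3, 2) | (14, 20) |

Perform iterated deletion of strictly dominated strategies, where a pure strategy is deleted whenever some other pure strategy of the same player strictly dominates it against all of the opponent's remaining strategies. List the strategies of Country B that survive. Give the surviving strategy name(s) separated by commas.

s1

Row C is eliminated: B beats it against every remaining column (s1: 19>7, s2: 4>3, s3: 20>14).
For Country B, s1 strictly dominates s2 on the remaining rows (A: 15>9, B: 12>1); eliminate s2.
Row A is eliminated: B beats it against every remaining column (s1: 19>5, s3: 20>12).
Country B's strategy s3 is strictly dominated by s1 (B: 12>4) and is removed.
Among the remaining strategies, none is strictly dominated by another pure strategy of the same player, so the elimination stops.
Surviving strategies — Country A: {B}; Country B: {s1}.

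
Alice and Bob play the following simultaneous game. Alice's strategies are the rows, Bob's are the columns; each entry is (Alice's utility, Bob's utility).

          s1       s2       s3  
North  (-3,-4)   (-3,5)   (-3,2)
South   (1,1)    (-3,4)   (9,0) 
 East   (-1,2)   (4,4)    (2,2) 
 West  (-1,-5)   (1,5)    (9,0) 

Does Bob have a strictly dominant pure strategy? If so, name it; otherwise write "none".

s2

s2 vs s1: North: 5>-4, South: 4>1, East: 4>2, West: 5>-5.
s2 vs s3: North: 5>2, South: 4>0, East: 4>2, West: 5>0.
s2 strictly beats every other strategy against every opponent action, so it is strictly dominant.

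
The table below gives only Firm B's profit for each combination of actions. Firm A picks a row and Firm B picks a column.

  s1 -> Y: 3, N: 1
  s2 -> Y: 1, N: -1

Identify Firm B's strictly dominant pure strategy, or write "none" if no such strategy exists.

Y vs N: s1: 3>1, s2: 1>-1.
Y strictly beats every other strategy against every opponent action, so it is strictly dominant.

Y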